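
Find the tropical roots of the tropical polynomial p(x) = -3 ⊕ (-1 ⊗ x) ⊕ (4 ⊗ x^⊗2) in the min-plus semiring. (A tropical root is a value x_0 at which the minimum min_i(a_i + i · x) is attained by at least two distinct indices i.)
Roots: {-5, -2}

Each tropical root is a break point of the lower envelope of the lines y = a_i + i · x (there are 3 lines, with slopes 0, 1, ..., 2). Only the lines that attain the minimum somewhere contribute to roots; other lines are dominated. Here the surviving (envelope) indices are i = 2, i = 1, i = 0.
Intersections between consecutive envelope lines give the roots: for adjacent envelope indices i < j the intersection is x = (a_i − a_j) / (j − i). Reading off the sorted break points: {-5, -2}.
Verification: at each break x_0, at least two indices attain the minimum of min_i(a_i + i · x_0).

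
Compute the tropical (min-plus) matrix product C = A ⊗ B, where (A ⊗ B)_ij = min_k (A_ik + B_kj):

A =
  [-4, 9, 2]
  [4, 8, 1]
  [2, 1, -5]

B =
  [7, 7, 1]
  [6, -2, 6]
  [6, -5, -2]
A ⊗ B =
  [3, -3, -3]
  [7, -4, -1]
  [1, -10, -7]

Apply the min-plus product entry-by-entry:
  C[0][0] = min over k of (A[0][0] + B[0][0] = -4 + 7 = 3, A[0][1] + B[1][0] = 9 + 6 = 15, A[0][2] + B[2][0] = 2 + 6 = 8) = 3 (attained at k = 0)
  C[0][1] = min over k of (A[0][0] + B[0][1] = -4 + 7 = 3, A[0][1] + B[1][1] = 9 + -2 = 7, A[0][2] + B[2][1] = 2 + -5 = -3) = -3 (attained at k = 2)
  C[0][2] = min over k of (A[0][0] + B[0][2] = -4 + 1 = -3, A[0][1] + B[1][2] = 9 + 6 = 15, A[0][2] + B[2][2] = 2 + -2 = 0) = -3 (attained at k = 0)
  C[1][0] = min over k of (A[1][0] + B[0][0] = 4 + 7 = 11, A[1][1] + B[1][0] = 8 + 6 = 14, A[1][2] + B[2][0] = 1 + 6 = 7) = 7 (attained at k = 2)
  C[1][1] = min over k of (A[1][0] + B[0][1] = 4 + 7 = 11, A[1][1] + B[1][1] = 8 + -2 = 6, A[1][2] + B[2][1] = 1 + -5 = -4) = -4 (attained at k = 2)
  C[1][2] = min over k of (A[1][0] + B[0][2] = 4 + 1 = 5, A[1][1] + B[1][2] = 8 + 6 = 14, A[1][2] + B[2][2] = 1 + -2 = -1) = -1 (attained at k = 2)
  C[2][0] = min over k of (A[2][0] + B[0][0] = 2 + 7 = 9, A[2][1] + B[1][0] = 1 + 6 = 7, A[2][2] + B[2][0] = -5 + 6 = 1) = 1 (attained at k = 2)
  C[2][1] = min over k of (A[2][0] + B[0][1] = 2 + 7 = 9, A[2][1] + B[1][1] = 1 + -2 = -1, A[2][2] + B[2][1] = -5 + -5 = -10) = -10 (attained at k = 2)
  C[2][2] = min over k of (A[2][0] + B[0][2] = 2 + 1 = 3, A[2][1] + B[1][2] = 1 + 6 = 7, A[2][2] + B[2][2] = -5 + -2 = -7) = -7 (attained at k = 2)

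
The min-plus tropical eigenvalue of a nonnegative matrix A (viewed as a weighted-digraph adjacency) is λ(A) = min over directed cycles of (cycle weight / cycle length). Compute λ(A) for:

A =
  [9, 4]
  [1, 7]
λ(A) = 5/2

Enumerate directed cycles and compute their means (weight / length). Sample:
  cycle 0 → 0: weight = 9, length = 1, mean = 9/1 ≈ 9.000
  cycle 1 → 1: weight = 7, length = 1, mean = 7/1 ≈ 7.000
  cycle 0 → 1 → 0: weight = 5, length = 2, mean = 5/2 ≈ 2.500
  cycle 1 → 0 → 1: weight = 5, length = 2, mean = 5/2 ≈ 2.500
Minimum mean = 2.500, attained e.g. along the cycle 0 → 1 → 0 with weight 5 and length 2. So λ(A) = 5/2 = 5/2.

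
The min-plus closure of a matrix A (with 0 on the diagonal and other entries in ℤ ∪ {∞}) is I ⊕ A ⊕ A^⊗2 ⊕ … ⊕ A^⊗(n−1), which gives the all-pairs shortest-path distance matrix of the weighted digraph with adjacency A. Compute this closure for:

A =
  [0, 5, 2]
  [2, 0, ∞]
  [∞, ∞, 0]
Closure =
  [0, 5, 2]
  [2, 0, 4]
  [∞, ∞, 0]

This is the Floyd-Warshall all-pairs shortest-path computation. For each intermediate vertex k = 0, 1, …, 2, update dist[i][j] ← min(dist[i][j], dist[i][k] + dist[k][j]). The final matrix gives, for each (i, j), the minimum total weight of any directed path from i to j (possibly empty when i = j).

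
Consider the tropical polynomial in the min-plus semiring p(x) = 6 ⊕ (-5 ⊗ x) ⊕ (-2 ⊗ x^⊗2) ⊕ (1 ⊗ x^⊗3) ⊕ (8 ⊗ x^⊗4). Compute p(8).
p(8) = 3

A tropical monomial a ⊗ x^⊗i evaluates to a + i · x. Evaluating each term at x = 8:
  Term 0 contributes 6 + 0 · 8 = 6
  Term 1 contributes -5 + 1 · 8 = 3
  Term 2 contributes -2 + 2 · 8 = 14
  Term 3 contributes 1 + 3 · 8 = 25
  Term 4 contributes 8 + 4 · 8 = 40
p(8) = ⊕ of these = min[6, 3, 14, 25, 40] = 3.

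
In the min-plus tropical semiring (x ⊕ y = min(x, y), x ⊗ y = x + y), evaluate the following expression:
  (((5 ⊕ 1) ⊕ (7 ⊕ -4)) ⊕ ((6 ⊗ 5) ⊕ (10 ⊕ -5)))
(((5 ⊕ 1) ⊕ (7 ⊕ -4)) ⊕ ((6 ⊗ 5) ⊕ (10 ⊕ -5))) = -5

Expand innermost to outermost. Recall ⊕ takes the minimum of its arguments and ⊗ takes their sum. Working out the expression (((5 ⊕ 1) ⊕ (7 ⊕ -4)) ⊕ ((6 ⊗ 5) ⊕ (10 ⊕ -5))) gives -5.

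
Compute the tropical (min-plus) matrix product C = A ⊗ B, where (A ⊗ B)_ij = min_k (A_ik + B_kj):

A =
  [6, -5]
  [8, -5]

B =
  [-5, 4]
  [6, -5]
A ⊗ B =
  [1, -10]
  [1, -10]

Apply the min-plus product entry-by-entry:
  C[0][0] = min over k of (A[0][0] + B[0][0] = 6 + -5 = 1, A[0][1] + B[1][0] = -5 + 6 = 1) = 1 (attained at k = 0)
  C[0][1] = min over k of (A[0][0] + B[0][1] = 6 + 4 = 10, A[0][1] + B[1][1] = -5 + -5 = -10) = -10 (attained at k = 1)
  C[1][0] = min over k of (A[1][0] + B[0][0] = 8 + -5 = 3, A[1][1] + B[1][0] = -5 + 6 = 1) = 1 (attained at k = 1)
  C[1][1] = min over k of (A[1][0] + B[0][1] = 8 + 4 = 12, A[1][1] + B[1][1] = -5 + -5 = -10) = -10 (attained at k = 1)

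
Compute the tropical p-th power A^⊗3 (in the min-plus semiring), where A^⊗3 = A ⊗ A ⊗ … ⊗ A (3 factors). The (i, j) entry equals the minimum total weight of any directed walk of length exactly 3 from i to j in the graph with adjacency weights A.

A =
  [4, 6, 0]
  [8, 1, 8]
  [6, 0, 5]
A^⊗3 =
  [8, 1, 6]
  [10, 3, 9]
  [9, 2, 8]

Each entry (A^⊗3)_ij equals the minimum over all length-3 walks i = v_0 → v_1 → … → v_3 = j of Σ_t A[v_t][v_{t+1}]. For example, for (i, j) = (0, 2) we minimise over 9 possible intermediate vertex sequences; the minimum is 6, attained along the walk 0 → 2 → 0 → 2.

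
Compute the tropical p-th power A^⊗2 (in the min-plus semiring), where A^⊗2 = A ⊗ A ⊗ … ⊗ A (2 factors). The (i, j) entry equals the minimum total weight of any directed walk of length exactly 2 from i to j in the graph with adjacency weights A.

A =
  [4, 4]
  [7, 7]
A^⊗2 =
  [8, 8]
  [11, 11]

Each entry (A^⊗2)_ij equals the minimum over all length-2 walks i = v_0 → v_1 → … → v_2 = j of Σ_t A[v_t][v_{t+1}]. For example, for (i, j) = (0, 1) we minimise over 2 possible intermediate vertex sequences; the minimum is 8, attained along the walk 0 → 0 → 1.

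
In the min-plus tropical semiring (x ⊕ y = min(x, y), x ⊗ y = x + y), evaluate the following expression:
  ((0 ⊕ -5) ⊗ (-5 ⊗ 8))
((0 ⊕ -5) ⊗ (-5 ⊗ 8)) = -2

Expand innermost to outermost. Recall ⊕ takes the minimum of its arguments and ⊗ takes their sum. Working out the expression ((0 ⊕ -5) ⊗ (-5 ⊗ 8)) gives -2.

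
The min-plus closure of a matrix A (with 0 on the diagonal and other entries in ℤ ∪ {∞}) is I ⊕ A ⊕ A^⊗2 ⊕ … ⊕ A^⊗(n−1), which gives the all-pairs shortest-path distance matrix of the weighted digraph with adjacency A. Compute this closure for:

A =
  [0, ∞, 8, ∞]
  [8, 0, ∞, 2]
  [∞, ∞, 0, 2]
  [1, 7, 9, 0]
Closure =
  [0, 17, 8, 10]
  [3, 0, 11, 2]
  [3, 9, 0, 2]
  [1, 7, 9, 0]

This is the Floyd-Warshall all-pairs shortest-path computation. For each intermediate vertex k = 0, 1, …, 3, update dist[i][j] ← min(dist[i][j], dist[i][k] + dist[k][j]). The final matrix gives, for each (i, j), the minimum total weight of any directed path from i to j (possibly empty when i = j).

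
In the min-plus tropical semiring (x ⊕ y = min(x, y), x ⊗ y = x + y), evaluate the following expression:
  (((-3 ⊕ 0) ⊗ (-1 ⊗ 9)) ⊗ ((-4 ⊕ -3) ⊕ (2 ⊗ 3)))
(((-3 ⊕ 0) ⊗ (-1 ⊗ 9)) ⊗ ((-4 ⊕ -3) ⊕ (2 ⊗ 3))) = 1

Expand innermost to outermost. Recall ⊕ takes the minimum of its arguments and ⊗ takes their sum. Working out the expression (((-3 ⊕ 0) ⊗ (-1 ⊗ 9)) ⊗ ((-4 ⊕ -3) ⊕ (2 ⊗ 3))) gives 1.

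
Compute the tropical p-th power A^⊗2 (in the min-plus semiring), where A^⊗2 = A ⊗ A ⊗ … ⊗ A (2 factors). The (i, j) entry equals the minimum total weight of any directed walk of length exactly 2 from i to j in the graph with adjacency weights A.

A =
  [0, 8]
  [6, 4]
A^⊗2 =
  [0, 8]
  [6, 8]

Each entry (A^⊗2)_ij equals the minimum over all length-2 walks i = v_0 → v_1 → … → v_2 = j of Σ_t A[v_t][v_{t+1}]. For example, for (i, j) = (0, 1) we minimise over 2 possible intermediate vertex sequences; the minimum is 8, attained along the walk 0 → 0 → 1.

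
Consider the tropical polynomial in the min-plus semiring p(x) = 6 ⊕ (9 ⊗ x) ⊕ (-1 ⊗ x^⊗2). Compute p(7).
p(7) = 6

A tropical monomial a ⊗ x^⊗i evaluates to a + i · x. Evaluating each term at x = 7:
  Term 0 contributes 6 + 0 · 7 = 6
  Term 1 contributes 9 + 1 · 7 = 16
  Term 2 contributes -1 + 2 · 7 = 13
p(7) = ⊕ of these = min[6, 16, 13] = 6.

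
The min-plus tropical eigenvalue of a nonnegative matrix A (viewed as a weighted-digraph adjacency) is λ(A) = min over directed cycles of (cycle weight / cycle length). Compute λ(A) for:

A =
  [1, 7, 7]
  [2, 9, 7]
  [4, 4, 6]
λ(A) = 1

Enumerate directed cycles and compute their means (weight / length). Sample:
  cycle 0 → 0: weight = 1, length = 1, mean = 1/1 ≈ 1.000
  cycle 1 → 1: weight = 9, length = 1, mean = 9/1 ≈ 9.000
  cycle 2 → 2: weight = 6, length = 1, mean = 6/1 ≈ 6.000
  cycle 0 → 1 → 0: weight = 9, length = 2, mean = 9/2 ≈ 4.500
  cycle 0 → 2 → 0: weight = 11, length = 2, mean = 11/2 ≈ 5.500
  cycle 1 → 0 → 1: weight = 9, length = 2, mean = 9/2 ≈ 4.500
Minimum mean = 1.000, attained e.g. along the cycle 0 → 0 with weight 1 and length 1. So λ(A) = 1/1 = 1.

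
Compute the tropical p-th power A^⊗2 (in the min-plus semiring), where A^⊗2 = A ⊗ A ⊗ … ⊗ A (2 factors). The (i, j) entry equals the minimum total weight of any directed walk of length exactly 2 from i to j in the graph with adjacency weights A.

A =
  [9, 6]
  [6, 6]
A^⊗2 =
  [12, 12]
  [12, 12]

Each entry (A^⊗2)_ij equals the minimum over all length-2 walks i = v_0 → v_1 → … → v_2 = j of Σ_t A[v_t][v_{t+1}]. For example, for (i, j) = (0, 1) we minimise over 2 possible intermediate vertex sequences; the minimum is 12, attained along the walk 0 → 1 → 1.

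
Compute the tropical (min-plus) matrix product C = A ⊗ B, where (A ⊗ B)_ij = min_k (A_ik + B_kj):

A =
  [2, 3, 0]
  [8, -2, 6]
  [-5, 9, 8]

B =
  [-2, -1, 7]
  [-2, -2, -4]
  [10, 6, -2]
A ⊗ B =
  [0, 1, -2]
  [-4, -4, -6]
  [-7, -6, 2]

Apply the min-plus product entry-by-entry:
  C[0][0] = min over k of (A[0][0] + B[0][0] = 2 + -2 = 0, A[0][1] + B[1][0] = 3 + -2 = 1, A[0][2] + B[2][0] = 0 + 10 = 10) = 0 (attained at k = 0)
  C[0][1] = min over k of (A[0][0] + B[0][1] = 2 + -1 = 1, A[0][1] + B[1][1] = 3 + -2 = 1, A[0][2] + B[2][1] = 0 + 6 = 6) = 1 (attained at k = 0)
  C[0][2] = min over k of (A[0][0] + B[0][2] = 2 + 7 = 9, A[0][1] + B[1][2] = 3 + -4 = -1, A[0][2] + B[2][2] = 0 + -2 = -2) = -2 (attained at k = 2)
  C[1][0] = min over k of (A[1][0] + B[0][0] = 8 + -2 = 6, A[1][1] + B[1][0] = -2 + -2 = -4, A[1][2] + B[2][0] = 6 + 10 = 16) = -4 (attained at k = 1)
  C[1][1] = min over k of (A[1][0] + B[0][1] = 8 + -1 = 7, A[1][1] + B[1][1] = -2 + -2 = -4, A[1][2] + B[2][1] = 6 + 6 = 12) = -4 (attained at k = 1)
  C[1][2] = min over k of (A[1][0] + B[0][2] = 8 + 7 = 15, A[1][1] + B[1][2] = -2 + -4 = -6, A[1][2] + B[2][2] = 6 + -2 = 4) = -6 (attained at k = 1)
  C[2][0] = min over k of (A[2][0] + B[0][0] = -5 + -2 = -7, A[2][1] + B[1][0] = 9 + -2 = 7, A[2][2] + B[2][0] = 8 + 10 = 18) = -7 (attained at k = 0)
  C[2][1] = min over k of (A[2][0] + B[0][1] = -5 + -1 = -6, A[2][1] + B[1][1] = 9 + -2 = 7, A[2][2] + B[2][1] = 8 + 6 = 14) = -6 (attained at k = 0)
  C[2][2] = min over k of (A[2][0] + B[0][2] = -5 + 7 = 2, A[2][1] + B[1][2] = 9 + -4 = 5, A[2][2] + B[2][2] = 8 + -2 = 6) = 2 (attained at k = 0)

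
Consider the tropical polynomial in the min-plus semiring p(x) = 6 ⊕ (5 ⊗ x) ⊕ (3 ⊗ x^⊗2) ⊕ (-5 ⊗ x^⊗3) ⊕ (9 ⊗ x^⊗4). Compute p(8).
p(8) = 6

A tropical monomial a ⊗ x^⊗i evaluates to a + i · x. Evaluating each term at x = 8:
  Term 0 contributes 6 + 0 · 8 = 6
  Term 1 contributes 5 + 1 · 8 = 13
  Term 2 contributes 3 + 2 · 8 = 19
  Term 3 contributes -5 + 3 · 8 = 19
  Term 4 contributes 9 + 4 · 8 = 41
p(8) = ⊕ of these = min[6, 13, 19, 19, 41] = 6.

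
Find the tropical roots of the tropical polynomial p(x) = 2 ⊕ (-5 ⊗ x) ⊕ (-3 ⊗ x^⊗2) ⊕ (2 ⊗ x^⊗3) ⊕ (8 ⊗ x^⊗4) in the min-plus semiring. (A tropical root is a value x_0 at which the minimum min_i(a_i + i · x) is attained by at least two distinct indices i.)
Roots: {-6, -5, -2, 7}

Each tropical root is a break point of the lower envelope of the lines y = a_i + i · x (there are 5 lines, with slopes 0, 1, ..., 4). Only the lines that attain the minimum somewhere contribute to roots; other lines are dominated. Here the surviving (envelope) indices are i = 4, i = 3, i = 2, i = 1, i = 0.
Intersections between consecutive envelope lines give the roots: for adjacent envelope indices i < j the intersection is x = (a_i − a_j) / (j − i). Reading off the sorted break points: {-6, -5, -2, 7}.
Verification: at each break x_0, at least two indices attain the minimum of min_i(a_i + i · x_0).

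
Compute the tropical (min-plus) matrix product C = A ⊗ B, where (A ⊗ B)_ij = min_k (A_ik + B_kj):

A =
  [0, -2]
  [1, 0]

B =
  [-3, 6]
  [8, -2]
A ⊗ B =
  [-3, -4]
  [-2, -2]

Apply the min-plus product entry-by-entry:
  C[0][0] = min over k of (A[0][0] + B[0][0] = 0 + -3 = -3, A[0][1] + B[1][0] = -2 + 8 = 6) = -3 (attained at k = 0)
  C[0][1] = min over k of (A[0][0] + B[0][1] = 0 + 6 = 6, A[0][1] + B[1][1] = -2 + -2 = -4) = -4 (attained at k = 1)
  C[1][0] = min over k of (A[1][0] + B[0][0] = 1 + -3 = -2, A[1][1] + B[1][0] = 0 + 8 = 8) = -2 (attained at k = 0)
  C[1][1] = min over k of (A[1][0] + B[0][1] = 1 + 6 = 7, A[1][1] + B[1][1] = 0 + -2 = -2) = -2 (attained at k = 1)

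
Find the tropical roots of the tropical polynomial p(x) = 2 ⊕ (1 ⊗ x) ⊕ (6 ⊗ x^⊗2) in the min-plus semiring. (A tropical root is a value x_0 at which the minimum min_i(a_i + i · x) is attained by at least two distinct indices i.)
Roots: {-5, 1}

Each tropical root is a break point of the lower envelope of the lines y = a_i + i · x (there are 3 lines, with slopes 0, 1, ..., 2). Only the lines that attain the minimum somewhere contribute to roots; other lines are dominated. Here the surviving (envelope) indices are i = 2, i = 1, i = 0.
Intersections between consecutive envelope lines give the roots: for adjacent envelope indices i < j the intersection is x = (a_i − a_j) / (j − i). Reading off the sorted break points: {-5, 1}.
Verification: at each break x_0, at least two indices attain the minimum of min_i(a_i + i · x_0).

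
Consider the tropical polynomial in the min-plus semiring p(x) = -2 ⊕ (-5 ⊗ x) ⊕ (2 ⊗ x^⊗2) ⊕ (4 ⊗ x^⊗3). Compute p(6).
p(6) = -2

A tropical monomial a ⊗ x^⊗i evaluates to a + i · x. Evaluating each term at x = 6:
  Term 0 contributes -2 + 0 · 6 = -2
  Term 1 contributes -5 + 1 · 6 = 1
  Term 2 contributes 2 + 2 · 6 = 14
  Term 3 contributes 4 + 3 · 6 = 22
p(6) = ⊕ of these = min[-2, 1, 14, 22] = -2.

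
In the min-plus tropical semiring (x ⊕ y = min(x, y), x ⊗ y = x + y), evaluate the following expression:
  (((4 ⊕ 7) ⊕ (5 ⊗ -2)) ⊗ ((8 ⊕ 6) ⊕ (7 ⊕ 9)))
(((4 ⊕ 7) ⊕ (5 ⊗ -2)) ⊗ ((8 ⊕ 6) ⊕ (7 ⊕ 9))) = 9

Expand innermost to outermost. Recall ⊕ takes the minimum of its arguments and ⊗ takes their sum. Working out the expression (((4 ⊕ 7) ⊕ (5 ⊗ -2)) ⊗ ((8 ⊕ 6) ⊕ (7 ⊕ 9))) gives 9.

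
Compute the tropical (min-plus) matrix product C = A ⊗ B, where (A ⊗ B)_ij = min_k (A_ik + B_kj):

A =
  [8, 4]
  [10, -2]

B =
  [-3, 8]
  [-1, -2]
A ⊗ B =
  [3, 2]
  [-3, -4]

Apply the min-plus product entry-by-entry:
  C[0][0] = min over k of (A[0][0] + B[0][0] = 8 + -3 = 5, A[0][1] + B[1][0] = 4 + -1 = 3) = 3 (attained at k = 1)
  C[0][1] = min over k of (A[0][0] + B[0][1] = 8 + 8 = 16, A[0][1] + B[1][1] = 4 + -2 = 2) = 2 (attained at k = 1)
  C[1][0] = min over k of (A[1][0] + B[0][0] = 10 + -3 = 7, A[1][1] + B[1][0] = -2 + -1 = -3) = -3 (attained at k = 1)
  C[1][1] = min over k of (A[1][0] + B[0][1] = 10 + 8 = 18, A[1][1] + B[1][1] = -2 + -2 = -4) = -4 (attained at k = 1)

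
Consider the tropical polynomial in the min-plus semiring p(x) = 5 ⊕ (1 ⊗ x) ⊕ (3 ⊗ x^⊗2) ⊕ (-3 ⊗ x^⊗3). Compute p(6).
p(6) = 5

A tropical monomial a ⊗ x^⊗i evaluates to a + i · x. Evaluating each term at x = 6:
  Term 0 contributes 5 + 0 · 6 = 5
  Term 1 contributes 1 + 1 · 6 = 7
  Term 2 contributes 3 + 2 · 6 = 15
  Term 3 contributes -3 + 3 · 6 = 15
p(6) = ⊕ of these = min[5, 7, 15, 15] = 5.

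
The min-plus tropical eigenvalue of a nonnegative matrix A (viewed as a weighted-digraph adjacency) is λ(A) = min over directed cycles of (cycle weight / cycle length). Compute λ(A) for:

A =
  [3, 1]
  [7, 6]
λ(A) = 3

Enumerate directed cycles and compute their means (weight / length). Sample:
  cycle 0 → 0: weight = 3, length = 1, mean = 3/1 ≈ 3.000
  cycle 1 → 1: weight = 6, length = 1, mean = 6/1 ≈ 6.000
  cycle 0 → 1 → 0: weight = 8, length = 2, mean = 8/2 ≈ 4.000
  cycle 1 → 0 → 1: weight = 8, length = 2, mean = 8/2 ≈ 4.000
Minimum mean = 3.000, attained e.g. along the cycle 0 → 0 with weight 3 and length 1. So λ(A) = 3/1 = 3.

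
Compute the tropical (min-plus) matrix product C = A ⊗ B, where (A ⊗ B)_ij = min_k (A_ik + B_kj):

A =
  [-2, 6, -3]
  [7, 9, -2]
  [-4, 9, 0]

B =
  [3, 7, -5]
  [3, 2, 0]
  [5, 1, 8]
A ⊗ B =
  [1, -2, -7]
  [3, -1, 2]
  [-1, 1, -9]

Apply the min-plus product entry-by-entry:
  C[0][0] = min over k of (A[0][0] + B[0][0] = -2 + 3 = 1, A[0][1] + B[1][0] = 6 + 3 = 9, A[0][2] + B[2][0] = -3 + 5 = 2) = 1 (attained at k = 0)
  C[0][1] = min over k of (A[0][0] + B[0][1] = -2 + 7 = 5, A[0][1] + B[1][1] = 6 + 2 = 8, A[0][2] + B[2][1] = -3 + 1 = -2) = -2 (attained at k = 2)
  C[0][2] = min over k of (A[0][0] + B[0][2] = -2 + -5 = -7, A[0][1] + B[1][2] = 6 + 0 = 6, A[0][2] + B[2][2] = -3 + 8 = 5) = -7 (attained at k = 0)
  C[1][0] = min over k of (A[1][0] + B[0][0] = 7 + 3 = 10, A[1][1] + B[1][0] = 9 + 3 = 12, A[1][2] + B[2][0] = -2 + 5 = 3) = 3 (attained at k = 2)
  C[1][1] = min over k of (A[1][0] + B[0][1] = 7 + 7 = 14, A[1][1] + B[1][1] = 9 + 2 = 11, A[1][2] + B[2][1] = -2 + 1 = -1) = -1 (attained at k = 2)
  C[1][2] = min over k of (A[1][0] + B[0][2] = 7 + -5 = 2, A[1][1] + B[1][2] = 9 + 0 = 9, A[1][2] + B[2][2] = -2 + 8 = 6) = 2 (attained at k = 0)
  C[2][0] = min over k of (A[2][0] + B[0][0] = -4 + 3 = -1, A[2][1] + B[1][0] = 9 + 3 = 12, A[2][2] + B[2][0] = 0 + 5 = 5) = -1 (attained at k = 0)
  C[2][1] = min over k of (A[2][0] + B[0][1] = -4 + 7 = 3, A[2][1] + B[1][1] = 9 + 2 = 11, A[2][2] + B[2][1] = 0 + 1 = 1) = 1 (attained at k = 2)
  C[2][2] = min over k of (A[2][0] + B[0][2] = -4 + -5 = -9, A[2][1] + B[1][2] = 9 + 0 = 9, A[2][2] + B[2][2] = 0 + 8 = 8) = -9 (attained at k = 0)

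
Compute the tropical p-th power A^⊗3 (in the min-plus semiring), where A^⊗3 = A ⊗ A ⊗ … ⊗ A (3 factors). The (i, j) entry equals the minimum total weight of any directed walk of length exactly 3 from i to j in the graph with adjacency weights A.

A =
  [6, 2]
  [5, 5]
A^⊗3 =
  [12, 9]
  [12, 12]

Each entry (A^⊗3)_ij equals the minimum over all length-3 walks i = v_0 → v_1 → … → v_3 = j of Σ_t A[v_t][v_{t+1}]. For example, for (i, j) = (0, 1) we minimise over 4 possible intermediate vertex sequences; the minimum is 9, attained along the walk 0 → 1 → 0 → 1.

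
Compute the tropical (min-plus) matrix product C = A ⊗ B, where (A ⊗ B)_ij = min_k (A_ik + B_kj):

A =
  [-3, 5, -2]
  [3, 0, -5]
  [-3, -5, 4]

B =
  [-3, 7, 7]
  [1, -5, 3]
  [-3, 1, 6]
A ⊗ B =
  [-6, -1, 4]
  [-8, -5, 1]
  [-6, -10, -2]

Apply the min-plus product entry-by-entry:
  C[0][0] = min over k of (A[0][0] + B[0][0] = -3 + -3 = -6, A[0][1] + B[1][0] = 5 + 1 = 6, A[0][2] + B[2][0] = -2 + -3 = -5) = -6 (attained at k = 0)
  C[0][1] = min over k of (A[0][0] + B[0][1] = -3 + 7 = 4, A[0][1] + B[1][1] = 5 + -5 = 0, A[0][2] + B[2][1] = -2 + 1 = -1) = -1 (attained at k = 2)
  C[0][2] = min over k of (A[0][0] + B[0][2] = -3 + 7 = 4, A[0][1] + B[1][2] = 5 + 3 = 8, A[0][2] + B[2][2] = -2 + 6 = 4) = 4 (attained at k = 0)
  C[1][0] = min over k of (A[1][0] + B[0][0] = 3 + -3 = 0, A[1][1] + B[1][0] = 0 + 1 = 1, A[1][2] + B[2][0] = -5 + -3 = -8) = -8 (attained at k = 2)
  C[1][1] = min over k of (A[1][0] + B[0][1] = 3 + 7 = 10, A[1][1] + B[1][1] = 0 + -5 = -5, A[1][2] + B[2][1] = -5 + 1 = -4) = -5 (attained at k = 1)
  C[1][2] = min over k of (A[1][0] + B[0][2] = 3 + 7 = 10, A[1][1] + B[1][2] = 0 + 3 = 3, A[1][2] + B[2][2] = -5 + 6 = 1) = 1 (attained at k = 2)
  C[2][0] = min over k of (A[2][0] + B[0][0] = -3 + -3 = -6, A[2][1] + B[1][0] = -5 + 1 = -4, A[2][2] + B[2][0] = 4 + -3 = 1) = -6 (attained at k = 0)
  C[2][1] = min over k of (A[2][0] + B[0][1] = -3 + 7 = 4, A[2][1] + B[1][1] = -5 + -5 = -10, A[2][2] + B[2][1] = 4 + 1 = 5) = -10 (attained at k = 1)
  C[2][2] = min over k of (A[2][0] + B[0][2] = -3 + 7 = 4, A[2][1] + B[1][2] = -5 + 3 = -2, A[2][2] + B[2][2] = 4 + 6 = 10) = -2 (attained at k = 1)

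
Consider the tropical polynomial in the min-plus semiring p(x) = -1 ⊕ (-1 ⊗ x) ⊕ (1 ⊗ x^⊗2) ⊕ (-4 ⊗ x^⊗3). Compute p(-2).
p(-2) = -10

A tropical monomial a ⊗ x^⊗i evaluates to a + i · x. Evaluating each term at x = -2:
  Term 0 contributes -1 + 0 · -2 = -1
  Term 1 contributes -1 + 1 · -2 = -3
  Term 2 contributes 1 + 2 · -2 = -3
  Term 3 contributes -4 + 3 · -2 = -10
p(-2) = ⊕ of these = min[-1, -3, -3, -10] = -10.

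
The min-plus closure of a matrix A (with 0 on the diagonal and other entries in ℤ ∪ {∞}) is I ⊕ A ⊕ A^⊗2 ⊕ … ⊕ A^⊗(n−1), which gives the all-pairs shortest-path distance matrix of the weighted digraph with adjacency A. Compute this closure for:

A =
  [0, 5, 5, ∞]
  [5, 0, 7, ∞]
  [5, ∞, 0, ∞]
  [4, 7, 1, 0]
Closure =
  [0, 5, 5, ∞]
  [5, 0, 7, ∞]
  [5, 10, 0, ∞]
  [4, 7, 1, 0]

This is the Floyd-Warshall all-pairs shortest-path computation. For each intermediate vertex k = 0, 1, …, 3, update dist[i][j] ← min(dist[i][j], dist[i][k] + dist[k][j]). The final matrix gives, for each (i, j), the minimum total weight of any directed path from i to j (possibly empty when i = j).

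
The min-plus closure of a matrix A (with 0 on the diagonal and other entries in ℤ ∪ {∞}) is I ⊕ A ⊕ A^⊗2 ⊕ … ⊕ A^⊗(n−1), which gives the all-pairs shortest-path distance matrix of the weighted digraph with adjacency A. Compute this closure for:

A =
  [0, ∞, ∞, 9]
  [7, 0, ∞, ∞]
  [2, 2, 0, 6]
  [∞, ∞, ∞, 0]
Closure =
  [0, ∞, ∞, 9]
  [7, 0, ∞, 16]
  [2, 2, 0, 6]
  [∞, ∞, ∞, 0]

This is the Floyd-Warshall all-pairs shortest-path computation. For each intermediate vertex k = 0, 1, …, 3, update dist[i][j] ← min(dist[i][j], dist[i][k] + dist[k][j]). The final matrix gives, for each (i, j), the minimum total weight of any directed path from i to j (possibly empty when i = j).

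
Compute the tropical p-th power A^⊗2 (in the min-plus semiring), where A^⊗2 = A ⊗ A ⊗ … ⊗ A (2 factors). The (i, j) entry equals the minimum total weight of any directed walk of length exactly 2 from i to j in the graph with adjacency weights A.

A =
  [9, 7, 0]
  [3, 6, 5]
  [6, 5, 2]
A^⊗2 =
  [6, 5, 2]
  [9, 10, 3]
  [8, 7, 4]

Each entry (A^⊗2)_ij equals the minimum over all length-2 walks i = v_0 → v_1 → … → v_2 = j of Σ_t A[v_t][v_{t+1}]. For example, for (i, j) = (0, 2) we minimise over 3 possible intermediate vertex sequences; the minimum is 2, attained along the walk 0 → 2 → 2.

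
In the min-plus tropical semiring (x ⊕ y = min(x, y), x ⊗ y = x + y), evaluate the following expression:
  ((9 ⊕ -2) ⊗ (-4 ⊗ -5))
((9 ⊕ -2) ⊗ (-4 ⊗ -5)) = -11

Expand innermost to outermost. Recall ⊕ takes the minimum of its arguments and ⊗ takes their sum. Working out the expression ((9 ⊕ -2) ⊗ (-4 ⊗ -5)) gives -11.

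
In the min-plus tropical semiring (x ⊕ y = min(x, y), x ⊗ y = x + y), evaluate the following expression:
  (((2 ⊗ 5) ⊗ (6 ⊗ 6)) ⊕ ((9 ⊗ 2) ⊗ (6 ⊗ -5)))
(((2 ⊗ 5) ⊗ (6 ⊗ 6)) ⊕ ((9 ⊗ 2) ⊗ (6 ⊗ -5))) = 12

Expand innermost to outermost. Recall ⊕ takes the minimum of its arguments and ⊗ takes their sum. Working out the expression (((2 ⊗ 5) ⊗ (6 ⊗ 6)) ⊕ ((9 ⊗ 2) ⊗ (6 ⊗ -5))) gives 12.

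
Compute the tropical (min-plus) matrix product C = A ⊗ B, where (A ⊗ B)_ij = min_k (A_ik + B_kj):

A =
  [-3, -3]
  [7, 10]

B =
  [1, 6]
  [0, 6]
A ⊗ B =
  [-3, 3]
  [8, 13]

Apply the min-plus product entry-by-entry:
  C[0][0] = min over k of (A[0][0] + B[0][0] = -3 + 1 = -2, A[0][1] + B[1][0] = -3 + 0 = -3) = -3 (attained at k = 1)
  C[0][1] = min over k of (A[0][0] + B[0][1] = -3 + 6 = 3, A[0][1] + B[1][1] = -3 + 6 = 3) = 3 (attained at k = 0)
  C[1][0] = min over k of (A[1][0] + B[0][0] = 7 + 1 = 8, A[1][1] + B[1][0] = 10 + 0 = 10) = 8 (attained at k = 0)
  C[1][1] = min over k of (A[1][0] + B[0][1] = 7 + 6 = 13, A[1][1] + B[1][1] = 10 + 6 = 16) = 13 (attained at k = 0)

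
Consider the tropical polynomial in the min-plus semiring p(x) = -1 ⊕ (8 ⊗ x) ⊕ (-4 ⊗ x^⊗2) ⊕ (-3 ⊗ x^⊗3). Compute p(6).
p(6) = -1

A tropical monomial a ⊗ x^⊗i evaluates to a + i · x. Evaluating each term at x = 6:
  Term 0 contributes -1 + 0 · 6 = -1
  Term 1 contributes 8 + 1 · 6 = 14
  Term 2 contributes -4 + 2 · 6 = 8
  Term 3 contributes -3 + 3 · 6 = 15
p(6) = ⊕ of these = min[-1, 14, 8, 15] = -1.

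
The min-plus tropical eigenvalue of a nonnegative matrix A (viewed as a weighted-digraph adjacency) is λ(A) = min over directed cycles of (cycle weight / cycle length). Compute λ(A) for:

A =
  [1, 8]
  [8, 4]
λ(A) = 1

Enumerate directed cycles and compute their means (weight / length). Sample:
  cycle 0 → 0: weight = 1, length = 1, mean = 1/1 ≈ 1.000
  cycle 1 → 1: weight = 4, length = 1, mean = 4/1 ≈ 4.000
  cycle 0 → 1 → 0: weight = 16, length = 2, mean = 16/2 ≈ 8.000
  cycle 1 → 0 → 1: weight = 16, length = 2, mean = 16/2 ≈ 8.000
Minimum mean = 1.000, attained e.g. along the cycle 0 → 0 with weight 1 and length 1. So λ(A) = 1/1 = 1.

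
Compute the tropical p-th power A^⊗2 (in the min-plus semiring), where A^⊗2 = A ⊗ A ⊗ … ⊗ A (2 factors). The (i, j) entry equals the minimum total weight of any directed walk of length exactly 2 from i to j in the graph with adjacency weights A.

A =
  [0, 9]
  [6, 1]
A^⊗2 =
  [0, 9]
  [6, 2]

Each entry (A^⊗2)_ij equals the minimum over all length-2 walks i = v_0 → v_1 → … → v_2 = j of Σ_t A[v_t][v_{t+1}]. For example, for (i, j) = (0, 1) we minimise over 2 possible intermediate vertex sequences; the minimum is 9, attained along the walk 0 → 0 → 1.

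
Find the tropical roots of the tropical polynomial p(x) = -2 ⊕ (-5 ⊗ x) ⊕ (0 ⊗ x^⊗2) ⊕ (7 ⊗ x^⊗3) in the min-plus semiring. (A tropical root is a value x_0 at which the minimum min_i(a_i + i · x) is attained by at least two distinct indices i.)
Roots: {-7, -5, 3}

Each tropical root is a break point of the lower envelope of the lines y = a_i + i · x (there are 4 lines, with slopes 0, 1, ..., 3). Only the lines that attain the minimum somewhere contribute to roots; other lines are dominated. Here the surviving (envelope) indices are i = 3, i = 2, i = 1, i = 0.
Intersections between consecutive envelope lines give the roots: for adjacent envelope indices i < j the intersection is x = (a_i − a_j) / (j − i). Reading off the sorted break points: {-7, -5, 3}.
Verification: at each break x_0, at least two indices attain the minimum of min_i(a_i + i · x_0).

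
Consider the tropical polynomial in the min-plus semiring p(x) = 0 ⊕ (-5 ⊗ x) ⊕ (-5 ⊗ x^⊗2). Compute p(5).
p(5) = 0

A tropical monomial a ⊗ x^⊗i evaluates to a + i · x. Evaluating each term at x = 5:
  Term 0 contributes 0 + 0 · 5 = 0
  Term 1 contributes -5 + 1 · 5 = 0
  Term 2 contributes -5 + 2 · 5 = 5
p(5) = ⊕ of these = min[0, 0, 5] = 0.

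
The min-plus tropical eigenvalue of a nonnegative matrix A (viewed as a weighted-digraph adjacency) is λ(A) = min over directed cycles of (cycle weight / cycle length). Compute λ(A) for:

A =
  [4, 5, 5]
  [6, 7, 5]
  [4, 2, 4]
λ(A) = 7/2

Enumerate directed cycles and compute their means (weight / length). Sample:
  cycle 0 → 0: weight = 4, length = 1, mean = 4/1 ≈ 4.000
  cycle 1 → 1: weight = 7, length = 1, mean = 7/1 ≈ 7.000
  cycle 2 → 2: weight = 4, length = 1, mean = 4/1 ≈ 4.000
  cycle 0 → 1 → 0: weight = 11, length = 2, mean = 11/2 ≈ 5.500
  cycle 0 → 2 → 0: weight = 9, length = 2, mean = 9/2 ≈ 4.500
  cycle 1 → 0 → 1: weight = 11, length = 2, mean = 11/2 ≈ 5.500
Minimum mean = 3.500, attained e.g. along the cycle 1 → 2 → 1 with weight 7 and length 2. So λ(A) = 7/2 = 7/2.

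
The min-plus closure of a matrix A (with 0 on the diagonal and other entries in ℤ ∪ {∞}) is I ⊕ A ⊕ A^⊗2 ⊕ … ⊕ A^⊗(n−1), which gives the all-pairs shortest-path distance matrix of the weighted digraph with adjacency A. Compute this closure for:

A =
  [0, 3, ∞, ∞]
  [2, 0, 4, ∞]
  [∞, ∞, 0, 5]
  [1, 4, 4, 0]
Closure =
  [0, 3, 7, 12]
  [2, 0, 4, 9]
  [6, 9, 0, 5]
  [1, 4, 4, 0]

This is the Floyd-Warshall all-pairs shortest-path computation. For each intermediate vertex k = 0, 1, …, 3, update dist[i][j] ← min(dist[i][j], dist[i][k] + dist[k][j]). The final matrix gives, for each (i, j), the minimum total weight of any directed path from i to j (possibly empty when i = j).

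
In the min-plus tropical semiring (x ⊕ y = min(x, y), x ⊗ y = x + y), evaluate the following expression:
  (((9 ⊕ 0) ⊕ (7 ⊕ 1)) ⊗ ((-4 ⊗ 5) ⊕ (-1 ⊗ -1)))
(((9 ⊕ 0) ⊕ (7 ⊕ 1)) ⊗ ((-4 ⊗ 5) ⊕ (-1 ⊗ -1))) = -2

Expand innermost to outermost. Recall ⊕ takes the minimum of its arguments and ⊗ takes their sum. Working out the expression (((9 ⊕ 0) ⊕ (7 ⊕ 1)) ⊗ ((-4 ⊗ 5) ⊕ (-1 ⊗ -1))) gives -2.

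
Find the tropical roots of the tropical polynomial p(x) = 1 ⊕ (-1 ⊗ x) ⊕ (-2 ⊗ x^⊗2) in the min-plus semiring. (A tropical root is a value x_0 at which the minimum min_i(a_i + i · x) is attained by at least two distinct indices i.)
Roots: {1, 2}

Each tropical root is a break point of the lower envelope of the lines y = a_i + i · x (there are 3 lines, with slopes 0, 1, ..., 2). Only the lines that attain the minimum somewhere contribute to roots; other lines are dominated. Here the surviving (envelope) indices are i = 2, i = 1, i = 0.
Intersections between consecutive envelope lines give the roots: for adjacent envelope indices i < j the intersection is x = (a_i − a_j) / (j − i). Reading off the sorted break points: {1, 2}.
Verification: at each break x_0, at least two indices attain the minimum of min_i(a_i + i · x_0).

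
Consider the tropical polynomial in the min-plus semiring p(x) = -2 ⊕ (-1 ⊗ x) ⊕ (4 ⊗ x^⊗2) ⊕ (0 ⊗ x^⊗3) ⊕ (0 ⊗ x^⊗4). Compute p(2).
p(2) = -2

A tropical monomial a ⊗ x^⊗i evaluates to a + i · x. Evaluating each term at x = 2:
  Term 0 contributes -2 + 0 · 2 = -2
  Term 1 contributes -1 + 1 · 2 = 1
  Term 2 contributes 4 + 2 · 2 = 8
  Term 3 contributes 0 + 3 · 2 = 6
  Term 4 contributes 0 + 4 · 2 = 8
p(2) = ⊕ of these = min[-2, 1, 8, 6, 8] = -2.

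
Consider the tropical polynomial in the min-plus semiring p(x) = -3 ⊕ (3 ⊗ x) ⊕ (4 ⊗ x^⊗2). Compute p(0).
p(0) = -3

A tropical monomial a ⊗ x^⊗i evaluates to a + i · x. Evaluating each term at x = 0:
  Term 0 contributes -3 + 0 · 0 = -3
  Term 1 contributes 3 + 1 · 0 = 3
  Term 2 contributes 4 + 2 · 0 = 4
p(0) = ⊕ of these = min[-3, 3, 4] = -3.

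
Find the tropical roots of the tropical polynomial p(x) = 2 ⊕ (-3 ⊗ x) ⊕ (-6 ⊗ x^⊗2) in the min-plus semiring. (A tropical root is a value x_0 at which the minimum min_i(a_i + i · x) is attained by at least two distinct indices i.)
Roots: {3, 5}

Each tropical root is a break point of the lower envelope of the lines y = a_i + i · x (there are 3 lines, with slopes 0, 1, ..., 2). Only the lines that attain the minimum somewhere contribute to roots; other lines are dominated. Here the surviving (envelope) indices are i = 2, i = 1, i = 0.
Intersections between consecutive envelope lines give the roots: for adjacent envelope indices i < j the intersection is x = (a_i − a_j) / (j − i). Reading off the sorted break points: {3, 5}.
Verification: at each break x_0, at least two indices attain the minimum of min_i(a_i + i · x_0).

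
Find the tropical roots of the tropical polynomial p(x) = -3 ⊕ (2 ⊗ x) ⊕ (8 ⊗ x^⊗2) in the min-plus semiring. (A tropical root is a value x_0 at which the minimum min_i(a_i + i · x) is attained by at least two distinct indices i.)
Roots: {-6, -5}

Each tropical root is a break point of the lower envelope of the lines y = a_i + i · x (there are 3 lines, with slopes 0, 1, ..., 2). Only the lines that attain the minimum somewhere contribute to roots; other lines are dominated. Here the surviving (envelope) indices are i = 2, i = 1, i = 0.
Intersections between consecutive envelope lines give the roots: for adjacent envelope indices i < j the intersection is x = (a_i − a_j) / (j − i). Reading off the sorted break points: {-6, -5}.
Verification: at each break x_0, at least two indices attain the minimum of min_i(a_i + i · x_0).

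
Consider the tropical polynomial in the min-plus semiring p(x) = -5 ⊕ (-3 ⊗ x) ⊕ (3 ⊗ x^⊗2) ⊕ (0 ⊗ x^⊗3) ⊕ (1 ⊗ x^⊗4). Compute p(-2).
p(-2) = -7

A tropical monomial a ⊗ x^⊗i evaluates to a + i · x. Evaluating each term at x = -2:
  Term 0 contributes -5 + 0 · -2 = -5
  Term 1 contributes -3 + 1 · -2 = -5
  Term 2 contributes 3 + 2 · -2 = -1
  Term 3 contributes 0 + 3 · -2 = -6
  Term 4 contributes 1 + 4 · -2 = -7
p(-2) = ⊕ of these = min[-5, -5, -1, -6, -7] = -7.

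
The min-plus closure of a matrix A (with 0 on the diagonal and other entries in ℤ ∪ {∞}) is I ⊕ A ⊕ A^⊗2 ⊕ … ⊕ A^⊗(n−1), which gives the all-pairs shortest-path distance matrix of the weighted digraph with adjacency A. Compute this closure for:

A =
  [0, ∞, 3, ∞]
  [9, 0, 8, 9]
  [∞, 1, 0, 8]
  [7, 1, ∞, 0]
Closure =
  [0, 4, 3, 11]
  [9, 0, 8, 9]
  [10, 1, 0, 8]
  [7, 1, 9, 0]

This is the Floyd-Warshall all-pairs shortest-path computation. For each intermediate vertex k = 0, 1, …, 3, update dist[i][j] ← min(dist[i][j], dist[i][k] + dist[k][j]). The final matrix gives, for each (i, j), the minimum total weight of any directed path from i to j (possibly empty when i = j).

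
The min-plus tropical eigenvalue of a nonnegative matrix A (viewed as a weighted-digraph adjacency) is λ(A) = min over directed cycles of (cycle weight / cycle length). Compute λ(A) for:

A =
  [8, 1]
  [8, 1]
λ(A) = 1

Enumerate directed cycles and compute their means (weight / length). Sample:
  cycle 0 → 0: weight = 8, length = 1, mean = 8/1 ≈ 8.000
  cycle 1 → 1: weight = 1, length = 1, mean = 1/1 ≈ 1.000
  cycle 0 → 1 → 0: weight = 9, length = 2, mean = 9/2 ≈ 4.500
  cycle 1 → 0 → 1: weight = 9, length = 2, mean = 9/2 ≈ 4.500
Minimum mean = 1.000, attained e.g. along the cycle 1 → 1 with weight 1 and length 1. So λ(A) = 1/1 = 1.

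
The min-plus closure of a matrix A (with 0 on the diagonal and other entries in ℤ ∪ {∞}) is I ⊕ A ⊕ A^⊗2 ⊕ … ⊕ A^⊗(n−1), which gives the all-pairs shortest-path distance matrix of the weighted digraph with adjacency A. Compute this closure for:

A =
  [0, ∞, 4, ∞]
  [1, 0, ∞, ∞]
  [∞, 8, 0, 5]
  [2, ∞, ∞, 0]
Closure =
  [0, 12, 4, 9]
  [1, 0, 5, 10]
  [7, 8, 0, 5]
  [2, 14, 6, 0]

This is the Floyd-Warshall all-pairs shortest-path computation. For each intermediate vertex k = 0, 1, …, 3, update dist[i][j] ← min(dist[i][j], dist[i][k] + dist[k][j]). The final matrix gives, for each (i, j), the minimum total weight of any directed path from i to j (possibly empty when i = j).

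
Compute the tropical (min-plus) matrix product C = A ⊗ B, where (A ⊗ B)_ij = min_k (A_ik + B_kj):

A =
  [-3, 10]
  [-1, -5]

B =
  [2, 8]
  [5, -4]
A ⊗ B =
  [-1, 5]
  [0, -9]

Apply the min-plus product entry-by-entry:
  C[0][0] = min over k of (A[0][0] + B[0][0] = -3 + 2 = -1, A[0][1] + B[1][0] = 10 + 5 = 15) = -1 (attained at k = 0)
  C[0][1] = min over k of (A[0][0] + B[0][1] = -3 + 8 = 5, A[0][1] + B[1][1] = 10 + -4 = 6) = 5 (attained at k = 0)
  C[1][0] = min over k of (A[1][0] + B[0][0] = -1 + 2 = 1, A[1][1] + B[1][0] = -5 + 5 = 0) = 0 (attained at k = 1)
  C[1][1] = min over k of (A[1][0] + B[0][1] = -1 + 8 = 7, A[1][1] + B[1][1] = -5 + -4 = -9) = -9 (attained at k = 1)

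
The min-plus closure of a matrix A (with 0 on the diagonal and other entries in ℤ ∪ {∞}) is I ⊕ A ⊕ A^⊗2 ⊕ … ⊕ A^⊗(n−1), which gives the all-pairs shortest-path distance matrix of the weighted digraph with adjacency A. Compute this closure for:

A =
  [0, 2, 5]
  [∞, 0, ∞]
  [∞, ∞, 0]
Closure =
  [0, 2, 5]
  [∞, 0, ∞]
  [∞, ∞, 0]

This is the Floyd-Warshall all-pairs shortest-path computation. For each intermediate vertex k = 0, 1, …, 2, update dist[i][j] ← min(dist[i][j], dist[i][k] + dist[k][j]). The final matrix gives, for each (i, j), the minimum total weight of any directed path from i to j (possibly empty when i = j).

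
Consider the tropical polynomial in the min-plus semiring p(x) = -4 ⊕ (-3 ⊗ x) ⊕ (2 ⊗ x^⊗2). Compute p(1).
p(1) = -4

A tropical monomial a ⊗ x^⊗i evaluates to a + i · x. Evaluating each term at x = 1:
  Term 0 contributes -4 + 0 · 1 = -4
  Term 1 contributes -3 + 1 · 1 = -2
  Term 2 contributes 2 + 2 · 1 = 4
p(1) = ⊕ of these = min[-4, -2, 4] = -4.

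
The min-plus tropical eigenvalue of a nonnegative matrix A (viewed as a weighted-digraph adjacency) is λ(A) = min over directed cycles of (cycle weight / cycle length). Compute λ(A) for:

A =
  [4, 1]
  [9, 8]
λ(A) = 4

Enumerate directed cycles and compute their means (weight / length). Sample:
  cycle 0 → 0: weight = 4, length = 1, mean = 4/1 ≈ 4.000
  cycle 1 → 1: weight = 8, length = 1, mean = 8/1 ≈ 8.000
  cycle 0 → 1 → 0: weight = 10, length = 2, mean = 10/2 ≈ 5.000
  cycle 1 → 0 → 1: weight = 10, length = 2, mean = 10/2 ≈ 5.000
Minimum mean = 4.000, attained e.g. along the cycle 0 → 0 with weight 4 and length 1. So λ(A) = 4/1 = 4.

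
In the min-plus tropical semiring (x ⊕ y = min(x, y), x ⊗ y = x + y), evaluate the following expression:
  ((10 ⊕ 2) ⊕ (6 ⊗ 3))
((10 ⊕ 2) ⊕ (6 ⊗ 3)) = 2

Expand innermost to outermost. Recall ⊕ takes the minimum of its arguments and ⊗ takes their sum. Working out the expression ((10 ⊕ 2) ⊕ (6 ⊗ 3)) gives 2.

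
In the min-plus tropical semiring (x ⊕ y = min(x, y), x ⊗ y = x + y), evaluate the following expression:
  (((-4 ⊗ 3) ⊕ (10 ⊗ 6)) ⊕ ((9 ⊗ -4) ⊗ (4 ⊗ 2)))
(((-4 ⊗ 3) ⊕ (10 ⊗ 6)) ⊕ ((9 ⊗ -4) ⊗ (4 ⊗ 2))) = -1

Expand innermost to outermost. Recall ⊕ takes the minimum of its arguments and ⊗ takes their sum. Working out the expression (((-4 ⊗ 3) ⊕ (10 ⊗ 6)) ⊕ ((9 ⊗ -4) ⊗ (4 ⊗ 2))) gives -1.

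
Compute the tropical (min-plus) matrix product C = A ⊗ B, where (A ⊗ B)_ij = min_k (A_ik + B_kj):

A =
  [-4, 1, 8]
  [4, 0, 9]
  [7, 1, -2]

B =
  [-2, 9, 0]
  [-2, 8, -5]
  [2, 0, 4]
A ⊗ B =
  [-6, 5, -4]
  [-2, 8, -5]
  [-1, -2, -4]

Apply the min-plus product entry-by-entry:
  C[0][0] = min over k of (A[0][0] + B[0][0] = -4 + -2 = -6, A[0][1] + B[1][0] = 1 + -2 = -1, A[0][2] + B[2][0] = 8 + 2 = 10) = -6 (attained at k = 0)
  C[0][1] = min over k of (A[0][0] + B[0][1] = -4 + 9 = 5, A[0][1] + B[1][1] = 1 + 8 = 9, A[0][2] + B[2][1] = 8 + 0 = 8) = 5 (attained at k = 0)
  C[0][2] = min over k of (A[0][0] + B[0][2] = -4 + 0 = -4, A[0][1] + B[1][2] = 1 + -5 = -4, A[0][2] + B[2][2] = 8 + 4 = 12) = -4 (attained at k = 0)
  C[1][0] = min over k of (A[1][0] + B[0][0] = 4 + -2 = 2, A[1][1] + B[1][0] = 0 + -2 = -2, A[1][2] + B[2][0] = 9 + 2 = 11) = -2 (attained at k = 1)
  C[1][1] = min over k of (A[1][0] + B[0][1] = 4 + 9 = 13, A[1][1] + B[1][1] = 0 + 8 = 8, A[1][2] + B[2][1] = 9 + 0 = 9) = 8 (attained at k = 1)
  C[1][2] = min over k of (A[1][0] + B[0][2] = 4 + 0 = 4, A[1][1] + B[1][2] = 0 + -5 = -5, A[1][2] + B[2][2] = 9 + 4 = 13) = -5 (attained at k = 1)
  C[2][0] = min over k of (A[2][0] + B[0][0] = 7 + -2 = 5, A[2][1] + B[1][0] = 1 + -2 = -1, A[2][2] + B[2][0] = -2 + 2 = 0) = -1 (attained at k = 1)
  C[2][1] = min over k of (A[2][0] + B[0][1] = 7 + 9 = 16, A[2][1] + B[1][1] = 1 + 8 = 9, A[2][2] + B[2][1] = -2 + 0 = -2) = -2 (attained at k = 2)
  C[2][2] = min over k of (A[2][0] + B[0][2] = 7 + 0 = 7, A[2][1] + B[1][2] = 1 + -5 = -4, A[2][2] + B[2][2] = -2 + 4 = 2) = -4 (attained at k = 1)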